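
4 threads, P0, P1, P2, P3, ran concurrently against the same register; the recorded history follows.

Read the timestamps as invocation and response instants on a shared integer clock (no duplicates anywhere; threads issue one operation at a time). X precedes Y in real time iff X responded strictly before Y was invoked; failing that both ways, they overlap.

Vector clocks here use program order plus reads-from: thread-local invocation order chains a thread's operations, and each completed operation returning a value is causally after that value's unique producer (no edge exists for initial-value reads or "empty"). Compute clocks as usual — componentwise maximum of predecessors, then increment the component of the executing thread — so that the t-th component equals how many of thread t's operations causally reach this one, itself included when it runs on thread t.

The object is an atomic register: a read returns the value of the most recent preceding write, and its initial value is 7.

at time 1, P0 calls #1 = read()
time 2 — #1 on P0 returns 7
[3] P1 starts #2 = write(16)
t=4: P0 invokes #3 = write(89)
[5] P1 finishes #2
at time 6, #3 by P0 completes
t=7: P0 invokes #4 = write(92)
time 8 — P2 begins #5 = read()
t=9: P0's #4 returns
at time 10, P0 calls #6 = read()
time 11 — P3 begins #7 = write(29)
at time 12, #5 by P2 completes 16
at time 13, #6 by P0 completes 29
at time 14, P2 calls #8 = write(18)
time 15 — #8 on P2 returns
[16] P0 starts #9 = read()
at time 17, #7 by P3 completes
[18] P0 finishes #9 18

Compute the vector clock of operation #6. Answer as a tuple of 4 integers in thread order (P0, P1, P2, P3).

(4, 0, 0, 1)

no predecessors for #7 (invoked 11): P3 increments from zero → (0, 0, 0, 1)
no predecessors for #2 (invoked 3): P1 increments from zero → (0, 1, 0, 0)
no predecessors for #1 (invoked 1): P0 increments from zero → (1, 0, 0, 0)
VC(#5, invoked at 8): max of VC(#2)=(0, 1, 0, 0), then +1 on thread P2 → (0, 1, 1, 0)
VC(#3, invoked at 4): max of VC(#1)=(1, 0, 0, 0), then +1 on thread P0 → (2, 0, 0, 0)
VC(#8, invoked at 14): max of VC(#5)=(0, 1, 1, 0), then +1 on thread P2 → (0, 1, 2, 0)
VC(#4, invoked at 7): max of VC(#3)=(2, 0, 0, 0), then +1 on thread P0 → (3, 0, 0, 0)
VC(#6, invoked at 10): max of VC(#4)=(3, 0, 0, 0), VC(#7)=(0, 0, 0, 1), then +1 on thread P0 → (4, 0, 0, 1)
VC(#9, invoked at 16): max of VC(#6)=(4, 0, 0, 1), VC(#8)=(0, 1, 2, 0), then +1 on thread P0 → (5, 1, 2, 1)
target: VC(#6) = (4, 0, 0, 1)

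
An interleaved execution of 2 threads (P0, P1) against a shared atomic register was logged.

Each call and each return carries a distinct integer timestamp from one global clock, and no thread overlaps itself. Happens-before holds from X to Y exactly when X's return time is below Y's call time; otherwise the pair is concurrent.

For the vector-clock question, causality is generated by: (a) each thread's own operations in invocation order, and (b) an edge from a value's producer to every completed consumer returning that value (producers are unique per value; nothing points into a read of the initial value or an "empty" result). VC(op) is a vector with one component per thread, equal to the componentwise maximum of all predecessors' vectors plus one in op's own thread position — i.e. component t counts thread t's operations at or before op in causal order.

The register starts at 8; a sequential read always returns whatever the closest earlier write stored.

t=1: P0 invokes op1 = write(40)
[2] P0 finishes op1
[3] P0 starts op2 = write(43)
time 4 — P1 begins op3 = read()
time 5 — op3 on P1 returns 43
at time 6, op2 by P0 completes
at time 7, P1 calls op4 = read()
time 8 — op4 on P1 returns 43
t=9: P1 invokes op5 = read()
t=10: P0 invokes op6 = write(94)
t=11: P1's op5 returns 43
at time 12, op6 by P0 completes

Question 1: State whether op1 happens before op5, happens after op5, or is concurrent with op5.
before

op1 spans [1,2], op5 spans [9,11]
resp(op1)=2 < inv(op5)=9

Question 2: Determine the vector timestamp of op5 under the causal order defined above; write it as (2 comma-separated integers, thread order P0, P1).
(2, 3)

no predecessors for op1 (invoked 1): P0 increments from zero → (1, 0)
VC(op2, invoked at 3): max of VC(op1)=(1, 0), then +1 on thread P0 → (2, 0)
VC(op3, invoked at 4): max of VC(op2)=(2, 0), then +1 on thread P1 → (2, 1)
VC(op6, invoked at 10): max of VC(op2)=(2, 0), then +1 on thread P0 → (3, 0)
VC(op4, invoked at 7): max of VC(op2)=(2, 0), VC(op3)=(2, 1), then +1 on thread P1 → (2, 2)
VC(op5, invoked at 9): max of VC(op2)=(2, 0), VC(op4)=(2, 2), then +1 on thread P1 → (2, 3)
target: VC(op5) = (2, 3)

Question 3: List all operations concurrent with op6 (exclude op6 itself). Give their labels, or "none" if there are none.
op5

op6 runs from 10 to 12; window-overlapping ops are concurrent
op1 [1,2]: before
op2 [3,6]: before
op3 [4,5]: before
op4 [7,8]: before
op5 [9,11]: concurrent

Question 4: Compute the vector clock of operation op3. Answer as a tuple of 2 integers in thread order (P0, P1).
(2, 1)

op1 (invocation 1): nothing precedes it; P0's component alone gives (1, 0)
op2 (invocation 3): componentwise max over VC(op1)=(1, 0), +1 at P0, giving (2, 0)
op3 (invocation 4): componentwise max over VC(op2)=(2, 0), +1 at P1, giving (2, 1)
op6 (invocation 10): componentwise max over VC(op2)=(2, 0), +1 at P0, giving (3, 0)
op4 (invocation 7): componentwise max over VC(op2)=(2, 0), VC(op3)=(2, 1), +1 at P1, giving (2, 2)
op5 (invocation 9): componentwise max over VC(op2)=(2, 0), VC(op4)=(2, 2), +1 at P1, giving (2, 3)
target: VC(op3) = (2, 1)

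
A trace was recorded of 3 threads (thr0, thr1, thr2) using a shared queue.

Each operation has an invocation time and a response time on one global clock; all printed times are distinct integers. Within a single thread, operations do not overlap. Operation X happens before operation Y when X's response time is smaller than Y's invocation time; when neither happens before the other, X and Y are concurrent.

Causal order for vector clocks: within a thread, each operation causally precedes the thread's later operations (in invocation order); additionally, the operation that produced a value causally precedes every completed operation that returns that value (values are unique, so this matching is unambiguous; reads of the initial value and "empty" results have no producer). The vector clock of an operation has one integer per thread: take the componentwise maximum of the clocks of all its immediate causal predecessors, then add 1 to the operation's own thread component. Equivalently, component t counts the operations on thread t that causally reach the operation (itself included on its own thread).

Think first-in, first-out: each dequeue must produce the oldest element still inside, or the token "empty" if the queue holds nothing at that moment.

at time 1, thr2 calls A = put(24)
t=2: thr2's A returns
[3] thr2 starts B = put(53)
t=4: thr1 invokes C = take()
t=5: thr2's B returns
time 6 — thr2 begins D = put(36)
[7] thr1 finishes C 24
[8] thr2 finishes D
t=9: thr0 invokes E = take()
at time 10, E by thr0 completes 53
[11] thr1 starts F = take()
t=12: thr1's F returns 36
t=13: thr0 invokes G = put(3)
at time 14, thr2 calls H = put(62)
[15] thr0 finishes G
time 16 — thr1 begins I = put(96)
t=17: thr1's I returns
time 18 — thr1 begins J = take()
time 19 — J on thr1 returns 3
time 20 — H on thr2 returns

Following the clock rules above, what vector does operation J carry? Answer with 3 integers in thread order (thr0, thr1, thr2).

no predecessors for A (invoked 1): thr2 increments from zero → (0, 0, 1)
VC(B, invoked at 3): max of VC(A)=(0, 0, 1), then +1 on thread thr2 → (0, 0, 2)
VC(C, invoked at 4): max of VC(A)=(0, 0, 1), then +1 on thread thr1 → (0, 1, 1)
VC(D, invoked at 6): max of VC(B)=(0, 0, 2), then +1 on thread thr2 → (0, 0, 3)
VC(E, invoked at 9): max of VC(B)=(0, 0, 2), then +1 on thread thr0 → (1, 0, 2)
VC(H, invoked at 14): max of VC(D)=(0, 0, 3), then +1 on thread thr2 → (0, 0, 4)
VC(G, invoked at 13): max of VC(E)=(1, 0, 2), then +1 on thread thr0 → (2, 0, 2)
VC(F, invoked at 11): max of VC(C)=(0, 1, 1), VC(D)=(0, 0, 3), then +1 on thread thr1 → (0, 2, 3)
VC(I, invoked at 16): max of VC(F)=(0, 2, 3), then +1 on thread thr1 → (0, 3, 3)
VC(J, invoked at 18): max of VC(G)=(2, 0, 2), VC(I)=(0, 3, 3), then +1 on thread thr1 → (2, 4, 3)
target: VC(J) = (2, 4, 3)

(2, 4, 3)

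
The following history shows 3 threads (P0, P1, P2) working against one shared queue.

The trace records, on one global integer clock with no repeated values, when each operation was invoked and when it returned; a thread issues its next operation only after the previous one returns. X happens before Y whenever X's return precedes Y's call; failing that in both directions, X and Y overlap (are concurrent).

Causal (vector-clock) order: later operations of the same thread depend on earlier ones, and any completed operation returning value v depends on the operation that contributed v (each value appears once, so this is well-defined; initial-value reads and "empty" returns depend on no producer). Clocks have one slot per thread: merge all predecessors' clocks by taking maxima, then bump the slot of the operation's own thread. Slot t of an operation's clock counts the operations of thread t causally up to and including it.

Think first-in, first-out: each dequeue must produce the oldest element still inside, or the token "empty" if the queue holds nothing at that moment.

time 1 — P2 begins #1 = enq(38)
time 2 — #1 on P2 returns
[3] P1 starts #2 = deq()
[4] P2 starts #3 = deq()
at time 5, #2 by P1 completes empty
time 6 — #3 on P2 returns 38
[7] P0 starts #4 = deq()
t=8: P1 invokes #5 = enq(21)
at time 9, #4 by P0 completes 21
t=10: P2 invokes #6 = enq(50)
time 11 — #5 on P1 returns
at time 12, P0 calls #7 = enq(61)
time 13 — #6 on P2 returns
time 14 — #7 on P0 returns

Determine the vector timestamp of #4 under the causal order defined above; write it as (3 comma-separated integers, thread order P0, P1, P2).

(1, 2, 0)

root op #1, invoked 1: fresh clock plus P2's own tick → (0, 0, 1)
root op #2, invoked 3: fresh clock plus P1's own tick → (0, 1, 0)
#3 (invocation 4): componentwise max over VC(#1)=(0, 0, 1), +1 at P2, giving (0, 0, 2)
#5 (invocation 8): componentwise max over VC(#2)=(0, 1, 0), +1 at P1, giving (0, 2, 0)
#6 (invocation 10): componentwise max over VC(#3)=(0, 0, 2), +1 at P2, giving (0, 0, 3)
#4 (invocation 7): componentwise max over VC(#5)=(0, 2, 0), +1 at P0, giving (1, 2, 0)
#7 (invocation 12): componentwise max over VC(#4)=(1, 2, 0), +1 at P0, giving (2, 2, 0)
target: VC(#4) = (1, 2, 0)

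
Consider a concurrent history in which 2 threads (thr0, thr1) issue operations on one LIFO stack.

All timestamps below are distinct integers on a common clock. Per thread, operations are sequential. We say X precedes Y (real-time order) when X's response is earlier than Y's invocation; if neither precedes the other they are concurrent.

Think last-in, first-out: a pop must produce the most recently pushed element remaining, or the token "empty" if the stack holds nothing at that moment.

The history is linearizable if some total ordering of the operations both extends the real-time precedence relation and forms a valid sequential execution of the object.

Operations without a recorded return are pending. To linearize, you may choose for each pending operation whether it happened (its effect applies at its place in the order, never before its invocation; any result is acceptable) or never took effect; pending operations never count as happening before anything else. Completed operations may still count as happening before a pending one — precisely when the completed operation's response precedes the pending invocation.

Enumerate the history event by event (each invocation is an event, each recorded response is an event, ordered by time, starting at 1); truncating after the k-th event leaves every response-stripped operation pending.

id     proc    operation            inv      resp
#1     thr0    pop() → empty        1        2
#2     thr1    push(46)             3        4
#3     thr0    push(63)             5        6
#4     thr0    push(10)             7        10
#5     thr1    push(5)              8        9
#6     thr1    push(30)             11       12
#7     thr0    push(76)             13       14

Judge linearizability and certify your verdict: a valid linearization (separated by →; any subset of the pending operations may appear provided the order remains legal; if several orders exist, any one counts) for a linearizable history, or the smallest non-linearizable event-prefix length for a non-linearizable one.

after step 1 (#1 pop() → empty): stack <>
after step 2 (#2 push(46)): stack <46>
after step 3 (#3 push(63)): stack <46,63>
after step 4 (#4 push(10)): stack <46,63,10>
after step 5 (#5 push(5)): stack <46,63,10,5>
after step 6 (#6 push(30)): stack <46,63,10,5,30>
after step 7 (#7 push(76)): stack <46,63,10,5,30,76>

linearizable — witness: #1 → #2 → #3 → #4 → #5 → #6 → #7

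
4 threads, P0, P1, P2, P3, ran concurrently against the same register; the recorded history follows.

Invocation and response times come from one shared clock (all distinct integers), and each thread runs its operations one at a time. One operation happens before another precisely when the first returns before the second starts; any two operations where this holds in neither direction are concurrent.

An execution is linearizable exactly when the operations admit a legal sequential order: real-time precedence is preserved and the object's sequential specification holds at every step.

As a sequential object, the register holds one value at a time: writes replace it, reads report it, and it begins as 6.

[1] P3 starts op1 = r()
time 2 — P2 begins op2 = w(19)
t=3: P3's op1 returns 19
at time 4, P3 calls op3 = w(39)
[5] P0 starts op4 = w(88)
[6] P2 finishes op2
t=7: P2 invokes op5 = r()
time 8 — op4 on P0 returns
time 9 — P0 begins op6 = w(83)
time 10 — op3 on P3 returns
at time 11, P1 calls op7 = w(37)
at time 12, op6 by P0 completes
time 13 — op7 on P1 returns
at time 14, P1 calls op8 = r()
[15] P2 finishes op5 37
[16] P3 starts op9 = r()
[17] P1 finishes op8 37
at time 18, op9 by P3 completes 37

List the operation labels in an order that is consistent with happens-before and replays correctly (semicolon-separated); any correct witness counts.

1. op2 w(19), leaving value 19
2. op1 r() → 19, leaving value 19
3. op3 w(39), leaving value 39
4. op4 w(88), leaving value 88
5. op6 w(83), leaving value 83
6. op7 w(37), leaving value 37
7. op5 r() → 37, leaving value 37
8. op8 r() → 37, leaving value 37
9. op9 r() → 37, leaving value 37

op2; op1; op3; op4; op6; op7; op5; op8; op9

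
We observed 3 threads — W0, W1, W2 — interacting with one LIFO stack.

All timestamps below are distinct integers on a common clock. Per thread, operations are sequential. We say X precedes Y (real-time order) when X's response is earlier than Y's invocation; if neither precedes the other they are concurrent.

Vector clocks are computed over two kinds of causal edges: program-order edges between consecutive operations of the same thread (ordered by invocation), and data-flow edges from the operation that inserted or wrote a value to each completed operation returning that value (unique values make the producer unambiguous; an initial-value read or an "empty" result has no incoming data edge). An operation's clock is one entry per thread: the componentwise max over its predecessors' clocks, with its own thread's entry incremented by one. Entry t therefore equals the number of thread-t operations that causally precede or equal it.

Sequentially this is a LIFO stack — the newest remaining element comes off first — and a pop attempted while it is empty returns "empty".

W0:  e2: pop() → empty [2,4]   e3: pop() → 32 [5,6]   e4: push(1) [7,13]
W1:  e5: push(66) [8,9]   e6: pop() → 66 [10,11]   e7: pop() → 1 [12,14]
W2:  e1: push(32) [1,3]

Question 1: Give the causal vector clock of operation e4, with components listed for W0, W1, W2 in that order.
Answer: (3, 0, 1)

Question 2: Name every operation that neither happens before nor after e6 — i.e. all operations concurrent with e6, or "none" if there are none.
Answer: e4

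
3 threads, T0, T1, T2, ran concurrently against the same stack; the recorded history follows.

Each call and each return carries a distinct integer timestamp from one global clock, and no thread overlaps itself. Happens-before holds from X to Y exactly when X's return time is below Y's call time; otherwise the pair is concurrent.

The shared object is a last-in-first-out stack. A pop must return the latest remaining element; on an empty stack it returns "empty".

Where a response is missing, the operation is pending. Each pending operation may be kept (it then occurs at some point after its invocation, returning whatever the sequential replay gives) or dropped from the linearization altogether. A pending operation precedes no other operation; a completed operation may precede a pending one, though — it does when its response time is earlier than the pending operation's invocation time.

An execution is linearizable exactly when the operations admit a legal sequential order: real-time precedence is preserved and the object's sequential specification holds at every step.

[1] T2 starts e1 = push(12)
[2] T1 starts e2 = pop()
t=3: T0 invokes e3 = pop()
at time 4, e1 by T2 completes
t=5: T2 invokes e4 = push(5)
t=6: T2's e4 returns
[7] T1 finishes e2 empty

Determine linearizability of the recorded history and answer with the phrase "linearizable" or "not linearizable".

linearizable

one valid linearization: e1, e3, e2, e4
after step 1 (e1 push(12)): stack <12>
after step 2 (e3 pop() (pending, included)): stack <>
after step 3 (e2 pop() → empty): stack <>
after step 4 (e4 push(5)): stack <5>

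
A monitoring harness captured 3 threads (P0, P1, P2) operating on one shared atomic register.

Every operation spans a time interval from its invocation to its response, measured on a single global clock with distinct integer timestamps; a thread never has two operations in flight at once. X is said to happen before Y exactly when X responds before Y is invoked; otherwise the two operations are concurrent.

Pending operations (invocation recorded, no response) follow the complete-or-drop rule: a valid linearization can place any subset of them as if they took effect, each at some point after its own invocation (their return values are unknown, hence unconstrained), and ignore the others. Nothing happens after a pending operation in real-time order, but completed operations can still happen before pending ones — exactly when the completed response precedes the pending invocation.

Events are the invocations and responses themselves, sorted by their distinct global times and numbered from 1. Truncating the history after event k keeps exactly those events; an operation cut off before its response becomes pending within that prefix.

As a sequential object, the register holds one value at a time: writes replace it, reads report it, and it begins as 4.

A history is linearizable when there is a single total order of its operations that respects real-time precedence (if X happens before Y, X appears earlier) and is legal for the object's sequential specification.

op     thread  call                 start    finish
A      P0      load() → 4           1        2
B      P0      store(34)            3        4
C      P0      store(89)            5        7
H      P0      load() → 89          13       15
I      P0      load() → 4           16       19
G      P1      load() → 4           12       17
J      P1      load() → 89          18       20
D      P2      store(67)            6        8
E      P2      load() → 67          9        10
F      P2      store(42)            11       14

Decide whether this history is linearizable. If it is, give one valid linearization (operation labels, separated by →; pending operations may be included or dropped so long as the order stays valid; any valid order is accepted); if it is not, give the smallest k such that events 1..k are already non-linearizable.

not linearizable — minimal violating prefix: 15 events

already the first 15 events (up to H's response at time 15) admit no linearization; the first 14 still do
real-time-consistent orders of the 7 completed operations: 4 — all fail the atomic register replay
include/drop combinations of the 1 pending operation (G) were all tried; none helps
for example A, B, C, D, E, F, H (pending dropped) fails at step 7: H load() → 89 is not legal there
for example A, B, C, D, E, H, F (pending dropped) fails at step 6: H load() → 89 is not legal there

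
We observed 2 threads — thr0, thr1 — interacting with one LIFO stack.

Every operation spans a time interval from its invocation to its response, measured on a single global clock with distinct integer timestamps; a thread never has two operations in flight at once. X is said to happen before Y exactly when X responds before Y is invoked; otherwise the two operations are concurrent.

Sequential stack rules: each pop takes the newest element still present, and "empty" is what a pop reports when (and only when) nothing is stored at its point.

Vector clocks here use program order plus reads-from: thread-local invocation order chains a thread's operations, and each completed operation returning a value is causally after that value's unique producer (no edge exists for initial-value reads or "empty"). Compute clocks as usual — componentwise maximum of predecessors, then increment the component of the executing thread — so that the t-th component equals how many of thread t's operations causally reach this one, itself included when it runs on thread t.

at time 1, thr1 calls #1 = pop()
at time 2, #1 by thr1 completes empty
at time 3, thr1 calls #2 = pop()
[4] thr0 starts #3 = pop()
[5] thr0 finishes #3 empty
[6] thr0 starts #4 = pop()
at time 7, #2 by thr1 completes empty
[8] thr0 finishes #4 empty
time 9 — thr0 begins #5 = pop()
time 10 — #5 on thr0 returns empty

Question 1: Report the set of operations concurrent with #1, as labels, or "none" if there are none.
none

overlap test against #1 [1,2]: concurrent iff the interval meets 1..2
#2 [3,7]: after
#3 [4,5]: after
#4 [6,8]: after
#5 [9,10]: after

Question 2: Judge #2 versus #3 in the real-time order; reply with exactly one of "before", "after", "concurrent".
concurrent

#2 spans [3,7], #3 spans [4,5]
the intervals overlap in both directions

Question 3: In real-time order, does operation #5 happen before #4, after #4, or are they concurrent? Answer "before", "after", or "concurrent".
after

#5 spans [9,10], #4 spans [6,8]
resp(#4)=8 < inv(#5)=9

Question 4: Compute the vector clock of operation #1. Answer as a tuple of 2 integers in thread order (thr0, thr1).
(0, 1)

invoked at 1, #1 has no predecessors; its own thr1 bump gives (0, 1)
invoked at 4, #3 has no predecessors; its own thr0 bump gives (1, 0)
from VC(#1)=(0, 1), #2 (invoked 3) maxes components and bumps thr1 → (0, 2)
from VC(#3)=(1, 0), #4 (invoked 6) maxes components and bumps thr0 → (2, 0)
from VC(#4)=(2, 0), #5 (invoked 9) maxes components and bumps thr0 → (3, 0)
target: VC(#1) = (0, 1)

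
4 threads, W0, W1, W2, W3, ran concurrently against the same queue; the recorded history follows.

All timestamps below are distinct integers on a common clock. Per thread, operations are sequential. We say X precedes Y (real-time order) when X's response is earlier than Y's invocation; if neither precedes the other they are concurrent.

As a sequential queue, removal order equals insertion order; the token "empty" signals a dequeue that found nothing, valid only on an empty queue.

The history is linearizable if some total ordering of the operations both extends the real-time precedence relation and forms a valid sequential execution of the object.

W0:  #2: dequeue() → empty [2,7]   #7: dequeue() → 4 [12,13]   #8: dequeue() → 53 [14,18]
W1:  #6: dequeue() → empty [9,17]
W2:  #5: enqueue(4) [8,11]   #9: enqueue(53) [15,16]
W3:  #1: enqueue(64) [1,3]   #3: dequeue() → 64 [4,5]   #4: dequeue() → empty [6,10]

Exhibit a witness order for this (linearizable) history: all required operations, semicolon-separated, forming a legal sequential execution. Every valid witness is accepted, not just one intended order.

#1; #3; #2; #4; #5; #7; #6; #9; #8

1. #1 enqueue(64), leaving queue <64>
2. #3 dequeue() → 64, leaving queue <>
3. #2 dequeue() → empty, leaving queue <>
4. #4 dequeue() → empty, leaving queue <>
5. #5 enqueue(4), leaving queue <4>
6. #7 dequeue() → 4, leaving queue <>
7. #6 dequeue() → empty, leaving queue <>
8. #9 enqueue(53), leaving queue <53>
9. #8 dequeue() → 53, leaving queue <>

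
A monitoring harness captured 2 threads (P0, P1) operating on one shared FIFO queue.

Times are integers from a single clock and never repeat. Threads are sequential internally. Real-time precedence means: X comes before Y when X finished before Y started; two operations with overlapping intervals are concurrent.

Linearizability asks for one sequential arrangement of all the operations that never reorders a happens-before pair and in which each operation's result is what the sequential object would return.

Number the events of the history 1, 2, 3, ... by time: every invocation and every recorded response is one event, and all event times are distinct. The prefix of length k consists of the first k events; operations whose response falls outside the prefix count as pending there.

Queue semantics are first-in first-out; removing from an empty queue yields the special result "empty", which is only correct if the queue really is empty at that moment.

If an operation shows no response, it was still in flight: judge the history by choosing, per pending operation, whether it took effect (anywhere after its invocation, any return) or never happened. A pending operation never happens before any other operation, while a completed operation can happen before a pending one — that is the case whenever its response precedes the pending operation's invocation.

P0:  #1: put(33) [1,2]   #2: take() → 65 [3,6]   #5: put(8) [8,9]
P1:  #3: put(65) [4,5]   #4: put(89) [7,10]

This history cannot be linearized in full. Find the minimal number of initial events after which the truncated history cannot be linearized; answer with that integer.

events 1..5 are still linearizable — one witness is #1, #2, #3:
step 1: #1 put(33) — queue <33>
step 2: #2 take() (pending, included) — queue <>
step 3: #3 put(65) — queue <65>
adding event 6 (#2 responds at 6) leaves no legal real-time order
one such order, #1, #2, #3, breaks at step 2 where #2 take() → 65 is illegal
one such order, #1, #3, #2, breaks at step 3 where #2 take() → 65 is illegal

6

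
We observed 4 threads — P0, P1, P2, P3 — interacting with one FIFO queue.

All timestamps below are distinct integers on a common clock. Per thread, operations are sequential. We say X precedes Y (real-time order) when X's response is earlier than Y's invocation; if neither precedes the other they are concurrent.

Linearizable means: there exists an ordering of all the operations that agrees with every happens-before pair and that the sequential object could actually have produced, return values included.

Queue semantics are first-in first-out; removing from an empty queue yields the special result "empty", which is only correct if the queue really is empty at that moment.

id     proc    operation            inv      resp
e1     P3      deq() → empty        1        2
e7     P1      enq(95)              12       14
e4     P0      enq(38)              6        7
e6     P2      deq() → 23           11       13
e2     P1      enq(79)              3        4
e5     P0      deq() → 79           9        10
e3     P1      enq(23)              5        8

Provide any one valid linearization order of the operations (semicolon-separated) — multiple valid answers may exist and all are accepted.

1. e1 deq() → empty, leaving queue <>
2. e2 enq(79), leaving queue <79>
3. e3 enq(23), leaving queue <79,23>
4. e4 enq(38), leaving queue <79,23,38>
5. e5 deq() → 79, leaving queue <23,38>
6. e6 deq() → 23, leaving queue <38>
7. e7 enq(95), leaving queue <38,95>

e1; e2; e3; e4; e5; e6; e7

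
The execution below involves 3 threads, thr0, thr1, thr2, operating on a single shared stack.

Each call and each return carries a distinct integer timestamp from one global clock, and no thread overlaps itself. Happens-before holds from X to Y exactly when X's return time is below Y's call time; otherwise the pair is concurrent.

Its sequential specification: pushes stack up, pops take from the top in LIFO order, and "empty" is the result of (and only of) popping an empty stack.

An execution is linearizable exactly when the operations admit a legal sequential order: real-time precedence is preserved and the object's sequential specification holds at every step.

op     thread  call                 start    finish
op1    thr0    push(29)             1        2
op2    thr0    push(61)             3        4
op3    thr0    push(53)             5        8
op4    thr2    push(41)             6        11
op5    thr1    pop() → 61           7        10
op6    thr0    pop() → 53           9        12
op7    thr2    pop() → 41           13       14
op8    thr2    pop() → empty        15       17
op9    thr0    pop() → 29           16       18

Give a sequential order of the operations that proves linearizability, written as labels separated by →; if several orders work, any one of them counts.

step 1: op1 push(29) — stack <29>
step 2: op2 push(61) — stack <29,61>
step 3: op3 push(53) — stack <29,61,53>
step 4: op6 pop() → 53 — stack <29,61>
step 5: op5 pop() → 61 — stack <29>
step 6: op4 push(41) — stack <29,41>
step 7: op7 pop() → 41 — stack <29>
step 8: op9 pop() → 29 — stack <>
step 9: op8 pop() → empty — stack <>

op1 → op2 → op3 → op6 → op5 → op4 → op7 → op9 → op8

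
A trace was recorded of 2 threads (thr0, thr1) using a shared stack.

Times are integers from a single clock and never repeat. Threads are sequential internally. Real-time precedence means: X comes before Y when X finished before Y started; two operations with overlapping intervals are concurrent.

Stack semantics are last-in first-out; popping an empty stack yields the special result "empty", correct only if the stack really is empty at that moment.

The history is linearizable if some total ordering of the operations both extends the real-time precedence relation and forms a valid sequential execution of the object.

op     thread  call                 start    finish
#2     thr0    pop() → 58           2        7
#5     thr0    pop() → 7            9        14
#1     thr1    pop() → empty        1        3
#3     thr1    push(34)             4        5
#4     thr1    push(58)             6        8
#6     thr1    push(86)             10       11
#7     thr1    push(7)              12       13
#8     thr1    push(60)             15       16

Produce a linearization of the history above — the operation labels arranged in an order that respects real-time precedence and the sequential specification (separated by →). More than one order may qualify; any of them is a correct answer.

step 1: #1 pop() → empty — stack <>
step 2: #3 push(34) — stack <34>
step 3: #4 push(58) — stack <34,58>
step 4: #2 pop() → 58 — stack <34>
step 5: #6 push(86) — stack <34,86>
step 6: #7 push(7) — stack <34,86,7>
step 7: #5 pop() → 7 — stack <34,86>
step 8: #8 push(60) — stack <34,86,60>

#1 → #3 → #4 → #2 → #6 → #7 → #5 → #8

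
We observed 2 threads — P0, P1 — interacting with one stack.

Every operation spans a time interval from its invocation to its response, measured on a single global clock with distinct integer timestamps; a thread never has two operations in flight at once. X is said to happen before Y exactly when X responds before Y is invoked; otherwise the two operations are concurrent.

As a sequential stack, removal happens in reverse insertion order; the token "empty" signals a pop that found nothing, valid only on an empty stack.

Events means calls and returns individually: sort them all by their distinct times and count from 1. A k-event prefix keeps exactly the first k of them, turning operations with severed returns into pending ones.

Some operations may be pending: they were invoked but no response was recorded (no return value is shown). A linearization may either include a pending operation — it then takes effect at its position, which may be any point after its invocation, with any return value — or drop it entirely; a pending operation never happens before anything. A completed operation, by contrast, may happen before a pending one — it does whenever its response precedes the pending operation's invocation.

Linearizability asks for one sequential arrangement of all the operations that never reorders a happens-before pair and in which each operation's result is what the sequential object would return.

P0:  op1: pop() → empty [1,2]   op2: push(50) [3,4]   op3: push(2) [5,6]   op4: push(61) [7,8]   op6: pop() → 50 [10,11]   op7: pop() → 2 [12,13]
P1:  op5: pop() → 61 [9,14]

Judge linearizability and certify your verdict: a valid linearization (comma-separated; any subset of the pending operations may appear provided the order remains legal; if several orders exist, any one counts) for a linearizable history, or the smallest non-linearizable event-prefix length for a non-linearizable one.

events 1..10 are fine; event 11 — the response of op6 at time 11 — makes the prefix non-linearizable
the sole real-time-consistent order of 5 completed operations fails the stack replay
completion choices over the 1 pending operation (op5) were checked; none helps
take op1, op2, op3, op4, op6 (pending dropped): step 5 already fails, because op6 pop() → 50 cannot occur there

not linearizable — minimal violating prefix: 11 events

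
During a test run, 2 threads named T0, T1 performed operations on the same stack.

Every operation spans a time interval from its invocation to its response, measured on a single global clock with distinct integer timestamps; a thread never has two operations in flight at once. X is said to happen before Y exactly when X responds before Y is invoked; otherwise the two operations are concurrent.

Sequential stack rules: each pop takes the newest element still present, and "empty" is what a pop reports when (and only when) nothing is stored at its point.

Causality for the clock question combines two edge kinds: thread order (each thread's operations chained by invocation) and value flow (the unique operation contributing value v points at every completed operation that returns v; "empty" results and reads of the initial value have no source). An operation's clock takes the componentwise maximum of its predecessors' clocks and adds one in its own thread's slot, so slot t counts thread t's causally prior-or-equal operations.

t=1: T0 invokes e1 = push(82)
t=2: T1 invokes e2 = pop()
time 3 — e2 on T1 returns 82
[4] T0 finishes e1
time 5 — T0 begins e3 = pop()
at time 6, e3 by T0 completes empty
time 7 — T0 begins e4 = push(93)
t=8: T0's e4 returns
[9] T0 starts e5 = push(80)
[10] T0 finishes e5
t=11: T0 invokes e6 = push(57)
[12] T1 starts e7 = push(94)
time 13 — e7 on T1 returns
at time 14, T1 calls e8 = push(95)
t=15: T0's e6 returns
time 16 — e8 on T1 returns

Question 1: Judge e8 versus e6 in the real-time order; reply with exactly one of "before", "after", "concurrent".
e8 spans [14,16], e6 spans [11,15]
the intervals overlap in both directions

concurrent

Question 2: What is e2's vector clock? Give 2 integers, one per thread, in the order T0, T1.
VC(e1, invoked at 1): no causal predecessors; +1 on T0 → (1, 0)
VC(e2, invoked at 2): max of VC(e1)=(1, 0), then +1 on thread T1 → (1, 1)
VC(e3, invoked at 5): max of VC(e1)=(1, 0), then +1 on thread T0 → (2, 0)
VC(e7, invoked at 12): max of VC(e2)=(1, 1), then +1 on thread T1 → (1, 2)
VC(e4, invoked at 7): max of VC(e3)=(2, 0), then +1 on thread T0 → (3, 0)
VC(e8, invoked at 14): max of VC(e7)=(1, 2), then +1 on thread T1 → (1, 3)
VC(e5, invoked at 9): max of VC(e4)=(3, 0), then +1 on thread T0 → (4, 0)
VC(e6, invoked at 11): max of VC(e5)=(4, 0), then +1 on thread T0 → (5, 0)
target: VC(e2) = (1, 1)

(1, 1)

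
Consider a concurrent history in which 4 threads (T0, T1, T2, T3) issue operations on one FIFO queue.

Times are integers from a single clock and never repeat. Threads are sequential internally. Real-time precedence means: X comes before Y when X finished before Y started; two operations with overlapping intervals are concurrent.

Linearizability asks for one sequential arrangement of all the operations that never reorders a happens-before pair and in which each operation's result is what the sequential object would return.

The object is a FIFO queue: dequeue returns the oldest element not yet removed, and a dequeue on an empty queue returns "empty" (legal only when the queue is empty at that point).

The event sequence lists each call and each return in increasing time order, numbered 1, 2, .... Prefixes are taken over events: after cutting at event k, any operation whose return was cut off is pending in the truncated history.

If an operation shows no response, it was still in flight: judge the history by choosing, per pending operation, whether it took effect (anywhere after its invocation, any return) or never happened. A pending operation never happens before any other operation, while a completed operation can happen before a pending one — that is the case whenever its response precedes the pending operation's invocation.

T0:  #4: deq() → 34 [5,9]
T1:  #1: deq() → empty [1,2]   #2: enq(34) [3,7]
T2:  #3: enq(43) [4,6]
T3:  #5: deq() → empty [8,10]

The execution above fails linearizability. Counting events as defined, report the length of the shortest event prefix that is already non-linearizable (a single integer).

events 1..9 are linearizable, e.g. via #1, #2, #3, #4:
after step 1 (#1 deq() → empty): queue <>
after step 2 (#2 enq(34)): queue <34>
after step 3 (#3 enq(43)): queue <34,43>
after step 4 (#4 deq() → 34): queue <43>
with event 10 included (#5 responding at time 10), all real-time-consistent orders fail
sample order #1, #2, #3, #4, #5 stalls at step 5 — #5 deq() → empty has no legal effect
sample order #1, #2, #3, #5, #4 stalls at step 4 — #5 deq() → empty has no legal effect

10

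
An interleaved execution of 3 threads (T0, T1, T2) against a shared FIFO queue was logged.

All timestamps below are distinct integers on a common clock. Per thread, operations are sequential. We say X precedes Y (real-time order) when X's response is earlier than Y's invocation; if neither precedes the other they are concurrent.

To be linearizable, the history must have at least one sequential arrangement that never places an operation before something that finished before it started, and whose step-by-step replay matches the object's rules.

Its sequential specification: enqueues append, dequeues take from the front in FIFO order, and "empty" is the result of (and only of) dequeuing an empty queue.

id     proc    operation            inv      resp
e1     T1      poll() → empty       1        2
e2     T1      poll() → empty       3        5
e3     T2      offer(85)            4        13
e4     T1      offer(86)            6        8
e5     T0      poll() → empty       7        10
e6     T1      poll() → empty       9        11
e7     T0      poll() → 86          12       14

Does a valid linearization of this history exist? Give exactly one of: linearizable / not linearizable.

not linearizable

cut after 10 events: linearizable; cut after 11 events (e6 responds, time 11): not linearizable
5 completed operations, 3 real-time-consistent orders — every FIFO queue replay fails
no escape via the 1 pending operation (e3): every completion choice fails
e.g. e1, e2, e4, e5, e6 (pending dropped): illegal at step 4, since e5 poll() → empty cannot apply there
e.g. e1, e2, e4, e6, e5 (pending dropped): illegal at step 4, since e6 poll() → empty cannot apply there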